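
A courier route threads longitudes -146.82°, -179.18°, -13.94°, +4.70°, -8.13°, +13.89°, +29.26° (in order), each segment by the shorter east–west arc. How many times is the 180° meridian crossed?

0

Leg 1: -146.82° → -179.18°, shortest Δλ = -32.36° (west) — does not cross 180°.
Leg 2: -179.18° → -13.94°, shortest Δλ = 165.24° (east) — does not cross 180°.
Leg 3: -13.94° → +4.70°, shortest Δλ = 18.64° (east) — does not cross 180°.
Leg 4: +4.70° → -8.13°, shortest Δλ = -12.83° (west) — does not cross 180°.
Leg 5: -8.13° → +13.89°, shortest Δλ = 22.02° (east) — does not cross 180°.
Leg 6: +13.89° → +29.26°, shortest Δλ = 15.37° (east) — does not cross 180°.
Total crossings: 0.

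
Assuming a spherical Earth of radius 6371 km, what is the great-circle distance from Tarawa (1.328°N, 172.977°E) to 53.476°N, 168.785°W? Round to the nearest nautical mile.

Δλ = -168.785 − 172.977 = -341.762°; wrapped into (−180°, 180°]: 18.238°.
Δφ = 53.476 − 1.328 = 52.148°.
a = sin²(Δφ/2) + cos φ₁ · cos φ₂ · sin²(Δλ/2) = 0.208133.
c = 2·atan2(√a, √(1−a)) = 0.94748 rad → d = 6371·c ≈ 6036.37 km ≈ 3259.38 nmi.

3259 nmi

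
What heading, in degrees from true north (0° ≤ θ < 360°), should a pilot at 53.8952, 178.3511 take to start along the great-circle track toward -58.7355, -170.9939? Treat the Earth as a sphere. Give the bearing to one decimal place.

Δλ = -170.9939 − 178.3511 = -349.3450°; wrapped into (−180°, 180°]: 10.6550°.
θ = atan2( sin Δλ · cos φ₂ , cos φ₁ · sin φ₂ − sin φ₁ · cos φ₂ · cos Δλ )
  = atan2(0.09596, -0.91577) = 174.018° → normalised to [0°, 360°): 174.018°.

174.0°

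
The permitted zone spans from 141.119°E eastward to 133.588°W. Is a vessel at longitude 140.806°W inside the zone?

Yes

Band width going east from +141.119° to -133.588°: ((-133.588 − 141.119) mod 360) = 85.293°.
Offset of -140.806° east of the west edge: ((-140.806 − 141.119) mod 360) = 78.075°.
78.075° ≤ 85.293° ⇒ inside.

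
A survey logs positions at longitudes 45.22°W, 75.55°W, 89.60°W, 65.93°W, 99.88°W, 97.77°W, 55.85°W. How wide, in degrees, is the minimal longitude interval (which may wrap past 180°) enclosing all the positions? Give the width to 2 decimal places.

Sort the longitudes: -99.88°, -97.77°, -89.60°, -75.55°, -65.93°, -55.85°, -45.22°.
Eastward gaps between consecutive values (wrapping around): 2.11°, 8.17°, 14.05°, 9.62°, 10.08°, 10.63°, 305.34°.
Largest gap = 305.34° ⇒ minimal covering band is its complement: 360° − 305.34° = 54.66°.
Band runs from -99.88° eastward to -45.22°.

54.66°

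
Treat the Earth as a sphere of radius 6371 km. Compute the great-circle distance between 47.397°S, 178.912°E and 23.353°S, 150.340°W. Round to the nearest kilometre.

Δλ = -150.340 − 178.912 = -329.252°; wrapped into (−180°, 180°]: 30.748°.
Δφ = -23.353 − -47.397 = 24.044°.
a = sin²(Δφ/2) + cos φ₁ · cos φ₂ · sin²(Δλ/2) = 0.087065.
c = 2·atan2(√a, √(1−a)) = 0.59905 rad → d = 6371·c ≈ 3816.56 km.

3817 km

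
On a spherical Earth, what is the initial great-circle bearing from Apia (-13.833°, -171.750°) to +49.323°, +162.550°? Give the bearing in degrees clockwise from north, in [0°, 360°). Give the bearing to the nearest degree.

Δλ = 162.550 − -171.750 = 334.300°; wrapped into (−180°, 180°]: -25.700°.
θ = atan2( sin Δλ · cos φ₂ , cos φ₁ · sin φ₂ − sin φ₁ · cos φ₂ · cos Δλ )
  = atan2(-0.28266, 0.87682) = -17.867° → normalised to [0°, 360°): 342.133°.

342°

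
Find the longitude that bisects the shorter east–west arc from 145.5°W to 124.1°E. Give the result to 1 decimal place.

Signed shortest Δλ from -145.5° to +124.1° is -90.4°.
Midpoint longitude = -145.5° + (-90.4°)/2 = -145.5° − 45.2° = -190.7°.
Normalise into (−180°, 180°]: +169.3°.
(The naïve average (-145.5 + +124.1)/2 = -10.7° is on the wrong side of the globe.)

169.3°E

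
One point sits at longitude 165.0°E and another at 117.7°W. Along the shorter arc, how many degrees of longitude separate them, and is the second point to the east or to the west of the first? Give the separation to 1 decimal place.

77.3° east

Raw difference: -117.7 − 165.0 = -282.7°.
Normalise into (−180°, 180°]: -282.7° + 360° = 77.3°.
Positive ⇒ the second point lies to the east; separation 77.3°.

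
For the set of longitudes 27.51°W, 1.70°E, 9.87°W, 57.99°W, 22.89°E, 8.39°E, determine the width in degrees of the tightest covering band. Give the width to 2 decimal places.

80.88°

Sort the longitudes: -57.99°, -27.51°, -9.87°, +1.70°, +8.39°, +22.89°.
Eastward gaps between consecutive values (wrapping around): 30.48°, 17.64°, 11.57°, 6.69°, 14.50°, 279.12°.
Largest gap = 279.12° ⇒ minimal covering band is its complement: 360° − 279.12° = 80.88°.
Band runs from -57.99° eastward to +22.89°.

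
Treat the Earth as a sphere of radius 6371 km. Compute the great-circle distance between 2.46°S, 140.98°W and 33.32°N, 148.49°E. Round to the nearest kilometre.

8367 km

Δλ = 148.49 − -140.98 = 289.47°; wrapped into (−180°, 180°]: -70.53°.
Δφ = 33.32 − -2.46 = 35.78°.
a = sin²(Δφ/2) + cos φ₁ · cos φ₂ · sin²(Δλ/2) = 0.372656.
c = 2·atan2(√a, √(1−a)) = 1.31327 rad → d = 6371·c ≈ 8366.85 km.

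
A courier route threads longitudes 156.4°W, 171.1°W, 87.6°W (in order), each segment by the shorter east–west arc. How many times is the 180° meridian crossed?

0

Leg 1: -156.4° → -171.1°, shortest Δλ = -14.7° (west) — does not cross 180°.
Leg 2: -171.1° → -87.6°, shortest Δλ = 83.5° (east) — does not cross 180°.
Total crossings: 0.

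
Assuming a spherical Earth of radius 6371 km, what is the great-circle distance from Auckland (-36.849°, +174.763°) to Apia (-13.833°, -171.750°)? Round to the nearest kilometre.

2889 km

Δλ = -171.750 − 174.763 = -346.513°; wrapped into (−180°, 180°]: 13.487°.
Δφ = -13.833 − -36.849 = 23.016°.
a = sin²(Δφ/2) + cos φ₁ · cos φ₂ · sin²(Δλ/2) = 0.050516.
c = 2·atan2(√a, √(1−a)) = 0.45339 rad → d = 6371·c ≈ 2888.54 km.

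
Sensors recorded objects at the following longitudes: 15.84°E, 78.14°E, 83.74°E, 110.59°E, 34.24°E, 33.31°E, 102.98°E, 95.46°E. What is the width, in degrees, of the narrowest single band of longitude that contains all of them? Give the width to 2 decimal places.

Sort the longitudes: +15.84°, +33.31°, +34.24°, +78.14°, +83.74°, +95.46°, +102.98°, +110.59°.
Eastward gaps between consecutive values (wrapping around): 17.47°, 0.93°, 43.90°, 5.60°, 11.72°, 7.52°, 7.61°, 265.25°.
Largest gap = 265.25° ⇒ minimal covering band is its complement: 360° − 265.25° = 94.75°.
Band runs from +15.84° eastward to +110.59°.

94.75°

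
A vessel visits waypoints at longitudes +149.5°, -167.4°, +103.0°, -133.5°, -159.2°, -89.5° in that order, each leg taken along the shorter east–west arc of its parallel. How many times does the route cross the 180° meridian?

Leg 1: +149.5° → -167.4°, shortest Δλ = 43.1° (east) — crosses 180°.
Leg 2: -167.4° → +103.0°, shortest Δλ = -89.6° (west) — crosses 180°.
Leg 3: +103.0° → -133.5°, shortest Δλ = 123.5° (east) — crosses 180°.
Leg 4: -133.5° → -159.2°, shortest Δλ = -25.7° (west) — does not cross 180°.
Leg 5: -159.2° → -89.5°, shortest Δλ = 69.7° (east) — does not cross 180°.
Total crossings: 3.

3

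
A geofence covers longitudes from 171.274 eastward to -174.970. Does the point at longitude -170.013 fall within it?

Band width going east from +171.274° to -174.970°: ((-174.970 − 171.274) mod 360) = 13.756°.
Offset of -170.013° east of the west edge: ((-170.013 − 171.274) mod 360) = 18.713°.
18.713° > 13.756° ⇒ outside.

No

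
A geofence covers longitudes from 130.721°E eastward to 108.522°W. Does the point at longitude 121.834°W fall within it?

Yes

Band width going east from +130.721° to -108.522°: ((-108.522 − 130.721) mod 360) = 120.757°.
Offset of -121.834° east of the west edge: ((-121.834 − 130.721) mod 360) = 107.445°.
107.445° ≤ 120.757° ⇒ inside.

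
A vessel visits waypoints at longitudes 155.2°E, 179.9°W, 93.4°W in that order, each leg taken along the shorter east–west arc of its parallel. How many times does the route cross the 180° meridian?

1

Leg 1: +155.2° → -179.9°, shortest Δλ = 24.9° (east) — crosses 180°.
Leg 2: -179.9° → -93.4°, shortest Δλ = 86.5° (east) — does not cross 180°.
Total crossings: 1.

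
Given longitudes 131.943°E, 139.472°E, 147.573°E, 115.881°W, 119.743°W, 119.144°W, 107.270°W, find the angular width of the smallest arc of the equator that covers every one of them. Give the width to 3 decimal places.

120.787°

Sort the longitudes: -119.743°, -119.144°, -115.881°, -107.270°, +131.943°, +139.472°, +147.573°.
Eastward gaps between consecutive values (wrapping around): 0.599°, 3.263°, 8.611°, 239.213°, 7.529°, 8.101°, 92.684°.
Largest gap = 239.213° ⇒ minimal covering band is its complement: 360° − 239.213° = 120.787°.
Band runs from +131.943° eastward to -107.270°, crossing the antimeridian.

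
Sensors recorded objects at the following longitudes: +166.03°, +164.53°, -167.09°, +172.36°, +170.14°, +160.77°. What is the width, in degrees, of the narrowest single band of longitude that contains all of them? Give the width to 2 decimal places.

Sort the longitudes: -167.09°, +160.77°, +164.53°, +166.03°, +170.14°, +172.36°.
Eastward gaps between consecutive values (wrapping around): 327.86°, 3.76°, 1.50°, 4.11°, 2.22°, 20.55°.
Largest gap = 327.86° ⇒ minimal covering band is its complement: 360° − 327.86° = 32.14°.
Band runs from +160.77° eastward to -167.09°, crossing the antimeridian.

32.14°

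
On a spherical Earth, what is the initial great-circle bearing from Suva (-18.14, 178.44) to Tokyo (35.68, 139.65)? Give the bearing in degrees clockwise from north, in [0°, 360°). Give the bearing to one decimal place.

325.9°

Δλ = 139.65 − 178.44 = -38.79°.
θ = atan2( sin Δλ · cos φ₂ , cos φ₁ · sin φ₂ − sin φ₁ · cos φ₂ · cos Δλ )
  = atan2(-0.50887, 0.75139) = -34.107° → normalised to [0°, 360°): 325.893°.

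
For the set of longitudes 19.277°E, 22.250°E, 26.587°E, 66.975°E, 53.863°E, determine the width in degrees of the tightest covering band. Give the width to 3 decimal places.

47.698°

Sort the longitudes: +19.277°, +22.250°, +26.587°, +53.863°, +66.975°.
Eastward gaps between consecutive values (wrapping around): 2.973°, 4.337°, 27.276°, 13.112°, 312.302°.
Largest gap = 312.302° ⇒ minimal covering band is its complement: 360° − 312.302° = 47.698°.
Band runs from +19.277° eastward to +66.975°.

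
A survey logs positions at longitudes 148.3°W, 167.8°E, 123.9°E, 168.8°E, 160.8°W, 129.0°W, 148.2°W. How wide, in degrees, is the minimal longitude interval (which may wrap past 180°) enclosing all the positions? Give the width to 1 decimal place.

107.1°

Sort the longitudes: -160.8°, -148.3°, -148.2°, -129.0°, +123.9°, +167.8°, +168.8°.
Eastward gaps between consecutive values (wrapping around): 12.5°, 0.1°, 19.2°, 252.9°, 43.9°, 1.0°, 30.4°.
Largest gap = 252.9° ⇒ minimal covering band is its complement: 360° − 252.9° = 107.1°.
Band runs from +123.9° eastward to -129.0°, crossing the antimeridian.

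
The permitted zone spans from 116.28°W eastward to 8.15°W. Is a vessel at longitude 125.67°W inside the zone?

No

Band width going east from -116.28° to -8.15°: ((-8.15 − -116.28) mod 360) = 108.13°.
Offset of -125.67° east of the west edge: ((-125.67 − -116.28) mod 360) = 350.61°.
350.61° > 108.13° ⇒ outside.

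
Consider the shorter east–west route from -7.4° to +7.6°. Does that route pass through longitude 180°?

Signed shortest Δλ = ((7.6 − -7.4 + 180) mod 360) − 180 = 15.0°.
Going east by 15.0° from -7.4° reaches +7.6° without touching 180°.

No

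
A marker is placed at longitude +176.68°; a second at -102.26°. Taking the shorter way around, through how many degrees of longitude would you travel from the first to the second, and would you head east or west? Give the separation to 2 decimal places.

81.06° east

Raw difference: -102.26 − 176.68 = -278.94°.
Normalise into (−180°, 180°]: -278.94° + 360° = 81.06°.
Positive ⇒ the second point lies to the east; separation 81.06°.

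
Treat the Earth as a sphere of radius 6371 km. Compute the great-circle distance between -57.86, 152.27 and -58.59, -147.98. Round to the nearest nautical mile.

1826 nmi

Δλ = -147.98 − 152.27 = -300.25°; wrapped into (−180°, 180°]: 59.75°.
Δφ = -58.59 − -57.86 = -0.73°.
a = sin²(Δφ/2) + cos φ₁ · cos φ₂ · sin²(Δλ/2) = 0.068830.
c = 2·atan2(√a, √(1−a)) = 0.53092 rad → d = 6371·c ≈ 3382.52 km ≈ 1826.41 nmi.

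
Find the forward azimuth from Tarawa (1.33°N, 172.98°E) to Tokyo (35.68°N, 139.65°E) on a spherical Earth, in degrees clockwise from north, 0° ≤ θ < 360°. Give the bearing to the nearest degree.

Δλ = 139.65 − 172.98 = -33.33°.
θ = atan2( sin Δλ · cos φ₂ , cos φ₁ · sin φ₂ − sin φ₁ · cos φ₂ · cos Δλ )
  = atan2(-0.44632, 0.56735) = -38.191° → normalised to [0°, 360°): 321.809°.

322°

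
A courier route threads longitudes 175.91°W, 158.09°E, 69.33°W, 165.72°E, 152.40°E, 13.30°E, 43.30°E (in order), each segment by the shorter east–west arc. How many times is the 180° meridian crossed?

Leg 1: -175.91° → +158.09°, shortest Δλ = -26.0° (west) — crosses 180°.
Leg 2: +158.09° → -69.33°, shortest Δλ = 132.58° (east) — crosses 180°.
Leg 3: -69.33° → +165.72°, shortest Δλ = -124.95° (west) — crosses 180°.
Leg 4: +165.72° → +152.40°, shortest Δλ = -13.32° (west) — does not cross 180°.
Leg 5: +152.40° → +13.30°, shortest Δλ = -139.1° (west) — does not cross 180°.
Leg 6: +13.30° → +43.30°, shortest Δλ = 30.0° (east) — does not cross 180°.
Total crossings: 3.

3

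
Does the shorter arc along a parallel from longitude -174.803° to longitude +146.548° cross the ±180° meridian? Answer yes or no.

Naïve |146.548 − -174.803| = 321.351° > 180°, so the shorter arc goes the other way round — across 180°.
Signed shortest Δλ = ((146.548 − -174.803 + 180) mod 360) − 180 = -38.649°.
Going west by 38.649° from -174.803° passes through 180° before reaching +146.548°.

Yes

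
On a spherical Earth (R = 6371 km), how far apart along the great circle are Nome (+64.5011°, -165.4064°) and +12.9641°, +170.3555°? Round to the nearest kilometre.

6026 km

Δλ = 170.3555 − -165.4064 = 335.7619°; wrapped into (−180°, 180°]: -24.2381°.
Δφ = 12.9641 − 64.5011 = -51.5370°.
a = sin²(Δφ/2) + cos φ₁ · cos φ₂ · sin²(Δλ/2) = 0.207486.
c = 2·atan2(√a, √(1−a)) = 0.94588 rad → d = 6371·c ≈ 6026.22 km.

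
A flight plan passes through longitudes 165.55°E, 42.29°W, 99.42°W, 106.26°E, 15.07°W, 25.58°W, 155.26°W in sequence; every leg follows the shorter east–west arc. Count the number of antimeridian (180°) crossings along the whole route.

Leg 1: +165.55° → -42.29°, shortest Δλ = 152.16° (east) — crosses 180°.
Leg 2: -42.29° → -99.42°, shortest Δλ = -57.13° (west) — does not cross 180°.
Leg 3: -99.42° → +106.26°, shortest Δλ = -154.32° (west) — crosses 180°.
Leg 4: +106.26° → -15.07°, shortest Δλ = -121.33° (west) — does not cross 180°.
Leg 5: -15.07° → -25.58°, shortest Δλ = -10.51° (west) — does not cross 180°.
Leg 6: -25.58° → -155.26°, shortest Δλ = -129.68° (west) — does not cross 180°.
Total crossings: 2.

2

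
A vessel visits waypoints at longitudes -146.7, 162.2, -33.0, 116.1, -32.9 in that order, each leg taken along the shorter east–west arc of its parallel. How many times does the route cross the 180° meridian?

2

Leg 1: -146.7° → +162.2°, shortest Δλ = -51.1° (west) — crosses 180°.
Leg 2: +162.2° → -33.0°, shortest Δλ = 164.8° (east) — crosses 180°.
Leg 3: -33.0° → +116.1°, shortest Δλ = 149.1° (east) — does not cross 180°.
Leg 4: +116.1° → -32.9°, shortest Δλ = -149.0° (west) — does not cross 180°.
Total crossings: 2.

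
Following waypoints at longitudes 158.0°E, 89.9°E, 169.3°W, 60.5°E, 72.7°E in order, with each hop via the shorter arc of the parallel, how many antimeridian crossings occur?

2

Leg 1: +158.0° → +89.9°, shortest Δλ = -68.1° (west) — does not cross 180°.
Leg 2: +89.9° → -169.3°, shortest Δλ = 100.8° (east) — crosses 180°.
Leg 3: -169.3° → +60.5°, shortest Δλ = -130.2° (west) — crosses 180°.
Leg 4: +60.5° → +72.7°, shortest Δλ = 12.2° (east) — does not cross 180°.
Total crossings: 2.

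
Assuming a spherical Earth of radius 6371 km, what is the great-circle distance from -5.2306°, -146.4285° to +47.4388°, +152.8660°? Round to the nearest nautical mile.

4490 nmi

Δλ = 152.8660 − -146.4285 = 299.2945°; wrapped into (−180°, 180°]: -60.7055°.
Δφ = 47.4388 − -5.2306 = 52.6694°.
a = sin²(Δφ/2) + cos φ₁ · cos φ₂ · sin²(Δλ/2) = 0.368788.
c = 2·atan2(√a, √(1−a)) = 1.30526 rad → d = 6371·c ≈ 8315.82 km ≈ 4490.19 nmi.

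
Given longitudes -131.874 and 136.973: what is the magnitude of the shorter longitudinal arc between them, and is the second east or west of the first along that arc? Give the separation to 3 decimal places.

Raw difference: 136.973 − -131.874 = 268.847°.
Normalise into (−180°, 180°]: 268.847° − 360° = -91.153°.
Negative ⇒ the second point lies to the west; separation 91.153°.

91.153° west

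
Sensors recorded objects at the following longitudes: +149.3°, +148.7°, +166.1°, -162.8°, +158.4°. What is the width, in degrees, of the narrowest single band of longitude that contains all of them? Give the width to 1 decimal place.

Sort the longitudes: -162.8°, +148.7°, +149.3°, +158.4°, +166.1°.
Eastward gaps between consecutive values (wrapping around): 311.5°, 0.6°, 9.1°, 7.7°, 31.1°.
Largest gap = 311.5° ⇒ minimal covering band is its complement: 360° − 311.5° = 48.5°.
Band runs from +148.7° eastward to -162.8°, crossing the antimeridian.

48.5°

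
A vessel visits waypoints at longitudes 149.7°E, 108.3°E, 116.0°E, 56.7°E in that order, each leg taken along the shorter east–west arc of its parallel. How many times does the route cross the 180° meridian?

0

Leg 1: +149.7° → +108.3°, shortest Δλ = -41.4° (west) — does not cross 180°.
Leg 2: +108.3° → +116.0°, shortest Δλ = 7.7° (east) — does not cross 180°.
Leg 3: +116.0° → +56.7°, shortest Δλ = -59.3° (west) — does not cross 180°.
Total crossings: 0.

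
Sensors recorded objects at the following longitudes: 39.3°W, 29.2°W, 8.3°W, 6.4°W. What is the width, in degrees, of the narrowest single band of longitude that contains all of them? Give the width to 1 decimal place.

32.9°

Sort the longitudes: -39.3°, -29.2°, -8.3°, -6.4°.
Eastward gaps between consecutive values (wrapping around): 10.1°, 20.9°, 1.9°, 327.1°.
Largest gap = 327.1° ⇒ minimal covering band is its complement: 360° − 327.1° = 32.9°.
Band runs from -39.3° eastward to -6.4°.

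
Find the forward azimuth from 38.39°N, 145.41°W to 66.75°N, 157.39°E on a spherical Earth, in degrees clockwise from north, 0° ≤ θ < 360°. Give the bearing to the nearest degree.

Δλ = 157.39 − -145.41 = 302.80°; wrapped into (−180°, 180°]: -57.20°.
θ = atan2( sin Δλ · cos φ₂ , cos φ₁ · sin φ₂ − sin φ₁ · cos φ₂ · cos Δλ )
  = atan2(-0.33181, 0.58736) = -29.463° → normalised to [0°, 360°): 330.537°.

331°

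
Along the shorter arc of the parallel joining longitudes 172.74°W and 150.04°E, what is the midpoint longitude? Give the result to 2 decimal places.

Signed shortest Δλ from -172.74° to +150.04° is -37.22°.
Midpoint longitude = -172.74° + (-37.22°)/2 = -172.74° − 18.61° = -191.35°.
Normalise into (−180°, 180°]: +168.65°.
(The naïve average (-172.74 + +150.04)/2 = -11.35° is on the wrong side of the globe.)

168.65°E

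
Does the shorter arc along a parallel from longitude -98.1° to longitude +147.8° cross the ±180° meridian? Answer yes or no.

Naïve |147.8 − -98.1| = 245.9° > 180°, so the shorter arc goes the other way round — across 180°.
Signed shortest Δλ = ((147.8 − -98.1 + 180) mod 360) − 180 = -114.1°.
Going west by 114.1° from -98.1° passes through 180° before reaching +147.8°.

Yes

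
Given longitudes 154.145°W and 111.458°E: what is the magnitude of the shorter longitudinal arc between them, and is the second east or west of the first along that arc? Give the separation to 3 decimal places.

94.397° west

Raw difference: 111.458 − -154.145 = 265.603°.
Normalise into (−180°, 180°]: 265.603° − 360° = -94.397°.
Negative ⇒ the second point lies to the west; separation 94.397°.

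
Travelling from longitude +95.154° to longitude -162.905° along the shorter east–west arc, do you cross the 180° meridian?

Yes

Naïve |-162.905 − 95.154| = 258.059° > 180°, so the shorter arc goes the other way round — across 180°.
Signed shortest Δλ = ((-162.905 − 95.154 + 180) mod 360) − 180 = 101.941°.
Going east by 101.941° from +95.154° passes through 180° before reaching -162.905°.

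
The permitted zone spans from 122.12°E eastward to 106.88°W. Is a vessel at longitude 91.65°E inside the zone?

Band width going east from +122.12° to -106.88°: ((-106.88 − 122.12) mod 360) = 131.00°.
Offset of +91.65° east of the west edge: ((91.65 − 122.12) mod 360) = 329.53°.
329.53° > 131.00° ⇒ outside.

No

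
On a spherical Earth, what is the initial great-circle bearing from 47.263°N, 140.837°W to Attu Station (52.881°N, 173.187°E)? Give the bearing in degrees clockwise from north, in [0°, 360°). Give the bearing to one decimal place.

298.2°

Δλ = 173.187 − -140.837 = 314.024°; wrapped into (−180°, 180°]: -45.976°.
θ = atan2( sin Δλ · cos φ₂ , cos φ₁ · sin φ₂ − sin φ₁ · cos φ₂ · cos Δλ )
  = atan2(-0.43393, 0.23310) = -61.756° → normalised to [0°, 360°): 298.244°.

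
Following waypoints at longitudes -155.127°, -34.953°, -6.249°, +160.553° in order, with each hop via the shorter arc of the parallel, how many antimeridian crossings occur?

0

Leg 1: -155.127° → -34.953°, shortest Δλ = 120.174° (east) — does not cross 180°.
Leg 2: -34.953° → -6.249°, shortest Δλ = 28.704° (east) — does not cross 180°.
Leg 3: -6.249° → +160.553°, shortest Δλ = 166.802° (east) — does not cross 180°.
Total crossings: 0.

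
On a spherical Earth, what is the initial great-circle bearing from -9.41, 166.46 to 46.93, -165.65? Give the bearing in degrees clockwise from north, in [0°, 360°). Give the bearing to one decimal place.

Δλ = -165.65 − 166.46 = -332.11°; wrapped into (−180°, 180°]: 27.89°.
θ = atan2( sin Δλ · cos φ₂ , cos φ₁ · sin φ₂ − sin φ₁ · cos φ₂ · cos Δλ )
  = atan2(0.31944, 0.81937) = 21.299° → normalised to [0°, 360°): 21.299°.

21.3°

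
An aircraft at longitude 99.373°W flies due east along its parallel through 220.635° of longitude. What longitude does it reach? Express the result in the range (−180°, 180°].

Start at -99.373°; shift +220.635° → +121.262°.
+121.262° already lies in (−180°, 180°].

121.262°E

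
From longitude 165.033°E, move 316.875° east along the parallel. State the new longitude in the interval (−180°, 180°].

Start at +165.033°; shift +316.875° → +481.908°.
+481.908° lies outside (−180°, 180°]; subtract 360° → +121.908°.

121.908°E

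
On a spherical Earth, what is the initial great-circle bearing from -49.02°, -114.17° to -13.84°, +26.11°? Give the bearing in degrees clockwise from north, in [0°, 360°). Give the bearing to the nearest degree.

Δλ = 26.11 − -114.17 = 140.28°.
θ = atan2( sin Δλ · cos φ₂ , cos φ₁ · sin φ₂ − sin φ₁ · cos φ₂ · cos Δλ )
  = atan2(0.62048, -0.72070) = 139.273° → normalised to [0°, 360°): 139.273°.

139°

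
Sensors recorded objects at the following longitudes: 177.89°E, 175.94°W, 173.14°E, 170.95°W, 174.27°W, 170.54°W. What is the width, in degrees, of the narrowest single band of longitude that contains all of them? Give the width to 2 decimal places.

16.32°

Sort the longitudes: -175.94°, -174.27°, -170.95°, -170.54°, +173.14°, +177.89°.
Eastward gaps between consecutive values (wrapping around): 1.67°, 3.32°, 0.41°, 343.68°, 4.75°, 6.17°.
Largest gap = 343.68° ⇒ minimal covering band is its complement: 360° − 343.68° = 16.32°.
Band runs from +173.14° eastward to -170.54°, crossing the antimeridian.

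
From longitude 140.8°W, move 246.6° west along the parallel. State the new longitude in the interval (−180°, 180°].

Start at -140.8°; shift −246.6° → -387.4°.
-387.4° lies outside (−180°, 180°]; add 360° → -27.4°.

27.4°W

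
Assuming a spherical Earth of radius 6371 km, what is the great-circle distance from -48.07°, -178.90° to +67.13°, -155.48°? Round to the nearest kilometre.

Δλ = -155.48 − -178.90 = 23.42°.
Δφ = 67.13 − -48.07 = 115.20°.
a = sin²(Δφ/2) + cos φ₁ · cos φ₂ · sin²(Δλ/2) = 0.723587.
c = 2·atan2(√a, √(1−a)) = 2.03440 rad → d = 6371·c ≈ 12961.16 km.

12961 km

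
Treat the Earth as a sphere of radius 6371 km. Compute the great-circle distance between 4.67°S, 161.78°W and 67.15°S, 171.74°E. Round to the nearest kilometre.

Δλ = 171.74 − -161.78 = 333.52°; wrapped into (−180°, 180°]: -26.48°.
Δφ = -67.15 − -4.67 = -62.48°.
a = sin²(Δφ/2) + cos φ₁ · cos φ₂ · sin²(Δλ/2) = 0.289273.
c = 2·atan2(√a, √(1−a)) = 1.13575 rad → d = 6371·c ≈ 7235.85 km.

7236 km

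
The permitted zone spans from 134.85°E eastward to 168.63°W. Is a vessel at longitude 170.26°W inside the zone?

Yes

Band width going east from +134.85° to -168.63°: ((-168.63 − 134.85) mod 360) = 56.52°.
Offset of -170.26° east of the west edge: ((-170.26 − 134.85) mod 360) = 54.89°.
54.89° ≤ 56.52° ⇒ inside.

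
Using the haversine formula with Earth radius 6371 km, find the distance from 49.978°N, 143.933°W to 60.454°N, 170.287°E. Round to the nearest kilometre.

3053 km

Δλ = 170.287 − -143.933 = 314.220°; wrapped into (−180°, 180°]: -45.780°.
Δφ = 60.454 − 49.978 = 10.476°.
a = sin²(Δφ/2) + cos φ₁ · cos φ₂ · sin²(Δλ/2) = 0.056312.
c = 2·atan2(√a, √(1−a)) = 0.47917 rad → d = 6371·c ≈ 3052.82 km.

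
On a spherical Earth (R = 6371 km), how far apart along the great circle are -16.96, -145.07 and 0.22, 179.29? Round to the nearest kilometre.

4346 km

Δλ = 179.29 − -145.07 = 324.36°; wrapped into (−180°, 180°]: -35.64°.
Δφ = 0.22 − -16.96 = 17.18°.
a = sin²(Δφ/2) + cos φ₁ · cos φ₂ · sin²(Δλ/2) = 0.111888.
c = 2·atan2(√a, √(1−a)) = 0.68214 rad → d = 6371·c ≈ 4345.94 km.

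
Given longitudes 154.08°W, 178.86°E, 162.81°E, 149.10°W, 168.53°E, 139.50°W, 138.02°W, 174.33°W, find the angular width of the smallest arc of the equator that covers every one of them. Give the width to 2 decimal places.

59.17°

Sort the longitudes: -174.33°, -154.08°, -149.10°, -139.50°, -138.02°, +162.81°, +168.53°, +178.86°.
Eastward gaps between consecutive values (wrapping around): 20.25°, 4.98°, 9.60°, 1.48°, 300.83°, 5.72°, 10.33°, 6.81°.
Largest gap = 300.83° ⇒ minimal covering band is its complement: 360° − 300.83° = 59.17°.
Band runs from +162.81° eastward to -138.02°, crossing the antimeridian.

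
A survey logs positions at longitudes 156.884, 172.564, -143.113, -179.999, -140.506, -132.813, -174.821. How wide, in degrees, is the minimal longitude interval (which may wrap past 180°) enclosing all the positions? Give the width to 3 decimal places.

70.303°

Sort the longitudes: -179.999°, -174.821°, -143.113°, -140.506°, -132.813°, +156.884°, +172.564°.
Eastward gaps between consecutive values (wrapping around): 5.178°, 31.708°, 2.607°, 7.693°, 289.697°, 15.680°, 7.437°.
Largest gap = 289.697° ⇒ minimal covering band is its complement: 360° − 289.697° = 70.303°.
Band runs from +156.884° eastward to -132.813°, crossing the antimeridian.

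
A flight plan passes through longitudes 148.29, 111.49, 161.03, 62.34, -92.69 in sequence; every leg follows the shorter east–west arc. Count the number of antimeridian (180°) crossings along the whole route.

Leg 1: +148.29° → +111.49°, shortest Δλ = -36.8° (west) — does not cross 180°.
Leg 2: +111.49° → +161.03°, shortest Δλ = 49.54° (east) — does not cross 180°.
Leg 3: +161.03° → +62.34°, shortest Δλ = -98.69° (west) — does not cross 180°.
Leg 4: +62.34° → -92.69°, shortest Δλ = -155.03° (west) — does not cross 180°.
Total crossings: 0.

0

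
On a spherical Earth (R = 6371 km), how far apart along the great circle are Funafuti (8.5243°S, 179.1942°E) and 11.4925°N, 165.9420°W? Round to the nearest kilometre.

Δλ = -165.9420 − 179.1942 = -345.1362°; wrapped into (−180°, 180°]: 14.8638°.
Δφ = 11.4925 − -8.5243 = 20.0168°.
a = sin²(Δφ/2) + cos φ₁ · cos φ₂ · sin²(Δλ/2) = 0.046418.
c = 2·atan2(√a, √(1−a)) = 0.43430 rad → d = 6371·c ≈ 2766.94 km.

2767 km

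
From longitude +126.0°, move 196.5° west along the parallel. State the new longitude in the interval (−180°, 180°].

Start at +126.0°; shift −196.5° → -70.5°.
-70.5° already lies in (−180°, 180°].

-70.5°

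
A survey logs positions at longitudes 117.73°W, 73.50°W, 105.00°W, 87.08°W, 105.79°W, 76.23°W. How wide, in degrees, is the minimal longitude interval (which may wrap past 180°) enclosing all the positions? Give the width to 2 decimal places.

44.23°

Sort the longitudes: -117.73°, -105.79°, -105.00°, -87.08°, -76.23°, -73.50°.
Eastward gaps between consecutive values (wrapping around): 11.94°, 0.79°, 17.92°, 10.85°, 2.73°, 315.77°.
Largest gap = 315.77° ⇒ minimal covering band is its complement: 360° − 315.77° = 44.23°.
Band runs from -117.73° eastward to -73.50°.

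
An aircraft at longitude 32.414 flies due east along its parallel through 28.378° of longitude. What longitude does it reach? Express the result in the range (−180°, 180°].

Start at +32.414°; shift +28.378° → +60.792°.
+60.792° already lies in (−180°, 180°].

+60.792°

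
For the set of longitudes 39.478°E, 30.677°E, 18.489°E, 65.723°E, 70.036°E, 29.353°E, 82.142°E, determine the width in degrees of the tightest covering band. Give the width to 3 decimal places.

63.653°

Sort the longitudes: +18.489°, +29.353°, +30.677°, +39.478°, +65.723°, +70.036°, +82.142°.
Eastward gaps between consecutive values (wrapping around): 10.864°, 1.324°, 8.801°, 26.245°, 4.313°, 12.106°, 296.347°.
Largest gap = 296.347° ⇒ minimal covering band is its complement: 360° − 296.347° = 63.653°.
Band runs from +18.489° eastward to +82.142°.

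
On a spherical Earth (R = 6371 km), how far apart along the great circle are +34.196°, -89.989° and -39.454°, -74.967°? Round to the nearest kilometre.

8334 km

Δλ = -74.967 − -89.989 = 15.022°.
Δφ = -39.454 − 34.196 = -73.650°.
a = sin²(Δφ/2) + cos φ₁ · cos φ₂ · sin²(Δλ/2) = 0.370160.
c = 2·atan2(√a, √(1−a)) = 1.30811 rad → d = 6371·c ≈ 8333.95 km.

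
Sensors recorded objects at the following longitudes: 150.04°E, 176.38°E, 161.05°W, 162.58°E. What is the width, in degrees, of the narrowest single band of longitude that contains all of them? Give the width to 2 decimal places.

Sort the longitudes: -161.05°, +150.04°, +162.58°, +176.38°.
Eastward gaps between consecutive values (wrapping around): 311.09°, 12.54°, 13.80°, 22.57°.
Largest gap = 311.09° ⇒ minimal covering band is its complement: 360° − 311.09° = 48.91°.
Band runs from +150.04° eastward to -161.05°, crossing the antimeridian.

48.91°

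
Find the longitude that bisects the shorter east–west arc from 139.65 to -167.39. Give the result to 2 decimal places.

Signed shortest Δλ from +139.65° to -167.39° is +52.96°.
Midpoint longitude = +139.65° + (+52.96°)/2 = +139.65° + 26.48° = +166.13°.
(The naïve average (+139.65 + -167.39)/2 = -13.87° is on the wrong side of the globe.)

+166.13°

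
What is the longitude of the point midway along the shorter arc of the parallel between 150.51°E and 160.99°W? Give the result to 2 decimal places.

174.76°E

Signed shortest Δλ from +150.51° to -160.99° is +48.50°.
Midpoint longitude = +150.51° + (+48.50°)/2 = +150.51° + 24.25° = +174.76°.
(The naïve average (+150.51 + -160.99)/2 = -5.24° is on the wrong side of the globe.)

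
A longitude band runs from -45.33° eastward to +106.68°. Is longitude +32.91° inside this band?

Yes

Band width going east from -45.33° to +106.68°: ((106.68 − -45.33) mod 360) = 152.01°.
Offset of +32.91° east of the west edge: ((32.91 − -45.33) mod 360) = 78.24°.
78.24° ≤ 152.01° ⇒ inside.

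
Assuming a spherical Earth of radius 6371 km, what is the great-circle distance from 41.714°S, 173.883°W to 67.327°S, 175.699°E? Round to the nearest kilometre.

2917 km

Δλ = 175.699 − -173.883 = 349.582°; wrapped into (−180°, 180°]: -10.418°.
Δφ = -67.327 − -41.714 = -25.613°.
a = sin²(Δφ/2) + cos φ₁ · cos φ₂ · sin²(Δλ/2) = 0.051505.
c = 2·atan2(√a, √(1−a)) = 0.45788 rad → d = 6371·c ≈ 2917.16 km.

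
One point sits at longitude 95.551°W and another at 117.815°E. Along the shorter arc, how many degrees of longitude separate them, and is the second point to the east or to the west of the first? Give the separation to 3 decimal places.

146.634° west

Raw difference: 117.815 − -95.551 = 213.366°.
Normalise into (−180°, 180°]: 213.366° − 360° = -146.634°.
Negative ⇒ the second point lies to the west; separation 146.634°.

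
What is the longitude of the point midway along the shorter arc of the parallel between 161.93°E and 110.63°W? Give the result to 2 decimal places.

154.35°W

Signed shortest Δλ from +161.93° to -110.63° is +87.44°.
Midpoint longitude = +161.93° + (+87.44°)/2 = +161.93° + 43.72° = +205.65°.
Normalise into (−180°, 180°]: -154.35°.
(The naïve average (+161.93 + -110.63)/2 = 25.65° is on the wrong side of the globe.)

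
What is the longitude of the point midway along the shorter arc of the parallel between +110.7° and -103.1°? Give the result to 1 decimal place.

-176.2°

Signed shortest Δλ from +110.7° to -103.1° is +146.2°.
Midpoint longitude = +110.7° + (+146.2°)/2 = +110.7° + 73.1° = +183.8°.
Normalise into (−180°, 180°]: -176.2°.
(The naïve average (+110.7 + -103.1)/2 = 3.8° is on the wrong side of the globe.)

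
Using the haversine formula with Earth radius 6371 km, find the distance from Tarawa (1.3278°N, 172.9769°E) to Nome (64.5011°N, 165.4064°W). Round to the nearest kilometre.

Δλ = -165.4064 − 172.9769 = -338.3833°; wrapped into (−180°, 180°]: 21.6167°.
Δφ = 64.5011 − 1.3278 = 63.1733°.
a = sin²(Δφ/2) + cos φ₁ · cos φ₂ · sin²(Δλ/2) = 0.289488.
c = 2·atan2(√a, √(1−a)) = 1.13622 rad → d = 6371·c ≈ 7238.87 km.

7239 km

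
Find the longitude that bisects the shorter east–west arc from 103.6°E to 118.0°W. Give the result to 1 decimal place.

Signed shortest Δλ from +103.6° to -118.0° is +138.4°.
Midpoint longitude = +103.6° + (+138.4°)/2 = +103.6° + 69.2° = +172.8°.
(The naïve average (+103.6 + -118.0)/2 = -7.2° is on the wrong side of the globe.)

172.8°E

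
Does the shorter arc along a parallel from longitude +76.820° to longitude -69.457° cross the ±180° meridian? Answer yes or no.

No

Signed shortest Δλ = ((-69.457 − 76.820 + 180) mod 360) − 180 = -146.277°.
Going west by 146.277° from +76.820° reaches -69.457° without touching 180°.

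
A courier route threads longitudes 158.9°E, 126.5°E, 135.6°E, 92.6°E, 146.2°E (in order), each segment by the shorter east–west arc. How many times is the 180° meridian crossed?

0

Leg 1: +158.9° → +126.5°, shortest Δλ = -32.4° (west) — does not cross 180°.
Leg 2: +126.5° → +135.6°, shortest Δλ = 9.1° (east) — does not cross 180°.
Leg 3: +135.6° → +92.6°, shortest Δλ = -43.0° (west) — does not cross 180°.
Leg 4: +92.6° → +146.2°, shortest Δλ = 53.6° (east) — does not cross 180°.
Total crossings: 0.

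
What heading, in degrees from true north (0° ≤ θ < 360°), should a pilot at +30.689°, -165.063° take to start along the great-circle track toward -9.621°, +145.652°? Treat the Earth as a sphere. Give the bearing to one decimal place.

237.7°

Δλ = 145.652 − -165.063 = 310.715°; wrapped into (−180°, 180°]: -49.285°.
θ = atan2( sin Δλ · cos φ₂ , cos φ₁ · sin φ₂ − sin φ₁ · cos φ₂ · cos Δλ )
  = atan2(-0.74730, -0.47196) = -122.274° → normalised to [0°, 360°): 237.726°.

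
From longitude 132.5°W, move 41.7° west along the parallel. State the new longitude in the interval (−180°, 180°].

174.2°W

Start at -132.5°; shift −41.7° → -174.2°.
-174.2° already lies in (−180°, 180°].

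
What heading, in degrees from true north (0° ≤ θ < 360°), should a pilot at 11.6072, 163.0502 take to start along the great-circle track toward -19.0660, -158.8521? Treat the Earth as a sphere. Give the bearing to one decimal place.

Δλ = -158.8521 − 163.0502 = -321.9023°; wrapped into (−180°, 180°]: 38.0977°.
θ = atan2( sin Δλ · cos φ₂ , cos φ₁ · sin φ₂ − sin φ₁ · cos φ₂ · cos Δλ )
  = atan2(0.58316, -0.46963) = 128.845° → normalised to [0°, 360°): 128.845°.

128.8°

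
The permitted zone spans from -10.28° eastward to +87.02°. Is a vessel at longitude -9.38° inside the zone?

Yes

Band width going east from -10.28° to +87.02°: ((87.02 − -10.28) mod 360) = 97.30°.
Offset of -9.38° east of the west edge: ((-9.38 − -10.28) mod 360) = 0.90°.
0.90° ≤ 97.30° ⇒ inside.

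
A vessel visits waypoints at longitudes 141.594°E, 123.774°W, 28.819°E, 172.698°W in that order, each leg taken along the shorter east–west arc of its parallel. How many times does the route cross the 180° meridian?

Leg 1: +141.594° → -123.774°, shortest Δλ = 94.632° (east) — crosses 180°.
Leg 2: -123.774° → +28.819°, shortest Δλ = 152.593° (east) — does not cross 180°.
Leg 3: +28.819° → -172.698°, shortest Δλ = 158.483° (east) — crosses 180°.
Total crossings: 2.

2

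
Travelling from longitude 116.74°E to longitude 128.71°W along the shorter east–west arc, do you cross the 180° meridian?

Naïve |-128.71 − 116.74| = 245.45° > 180°, so the shorter arc goes the other way round — across 180°.
Signed shortest Δλ = ((-128.71 − 116.74 + 180) mod 360) − 180 = 114.55°.
Going east by 114.55° from +116.74° passes through 180° before reaching -128.71°.

Yes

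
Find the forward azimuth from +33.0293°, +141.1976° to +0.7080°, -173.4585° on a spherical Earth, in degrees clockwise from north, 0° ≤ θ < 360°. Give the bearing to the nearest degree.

Δλ = -173.4585 − 141.1976 = -314.6561°; wrapped into (−180°, 180°]: 45.3439°.
θ = atan2( sin Δλ · cos φ₂ , cos φ₁ · sin φ₂ − sin φ₁ · cos φ₂ · cos Δλ )
  = atan2(0.71128, -0.37271) = 117.654° → normalised to [0°, 360°): 117.654°.

118°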